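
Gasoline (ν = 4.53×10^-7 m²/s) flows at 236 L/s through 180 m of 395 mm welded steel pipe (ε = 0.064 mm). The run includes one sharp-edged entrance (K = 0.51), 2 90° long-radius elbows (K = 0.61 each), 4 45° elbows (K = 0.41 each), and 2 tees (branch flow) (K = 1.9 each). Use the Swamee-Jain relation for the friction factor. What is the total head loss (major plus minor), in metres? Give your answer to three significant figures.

V = 4Q/(πD²) = 1.926 m/s; V²/2g = 0.1890 m
Re = 1.68×10^6, ε/D = 1.62×10^-4 → f = 0.01393 (Swamee-Jain)
Major: h_f = f(L/D)·V²/2g = 0.01393·455.7·0.1890 = 1.200 m
Minor: ΣK = 7.17; h_m = ΣK·V²/2g = 1.355 m
Total H_L = 1.200 + 1.355 = 2.556 m

H_L ≈ 2.56 m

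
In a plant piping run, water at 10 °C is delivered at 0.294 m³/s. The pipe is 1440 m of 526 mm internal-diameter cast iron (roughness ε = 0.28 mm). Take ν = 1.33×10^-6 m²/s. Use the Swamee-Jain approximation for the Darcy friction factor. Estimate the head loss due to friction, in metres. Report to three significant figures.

V = 4Q/(πD²) = 4·0.294/(π·0.526²) = 1.353 m/s
Re = VD/ν = 1.353·0.526/1.33×10^-6 = 5.35×10^5 → turbulent
ε/D = 0.28/526 = 5.32×10^-4
Swamee-Jain: f = 0.01792
h_f = f(L/D)V²/(2g) = 0.01792·(1440/0.526)·1.353²/(2·9.81) = 4.577 m

h_f ≈ 4.58 m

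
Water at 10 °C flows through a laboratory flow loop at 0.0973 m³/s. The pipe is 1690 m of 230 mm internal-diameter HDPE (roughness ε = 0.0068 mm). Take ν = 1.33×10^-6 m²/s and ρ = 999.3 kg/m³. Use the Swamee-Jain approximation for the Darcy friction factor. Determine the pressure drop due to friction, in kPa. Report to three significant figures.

Δp ≈ 282 kPa

V = 4Q/(πD²) = 4·0.0973/(π·0.230²) = 2.342 m/s
Re = VD/ν = 2.342·0.230/1.33×10^-6 = 4.05×10^5 → turbulent
ε/D = 0.0068/230 = 2.96×10^-5
Swamee-Jain: f = 0.01400
h_f = f(L/D)V²/(2g) = 0.01400·(1690/0.230)·2.342²/(2·9.81) = 28.76 m
Δp = ρg·h_f = 999.3·9.81·28.76 = 282.0 kPa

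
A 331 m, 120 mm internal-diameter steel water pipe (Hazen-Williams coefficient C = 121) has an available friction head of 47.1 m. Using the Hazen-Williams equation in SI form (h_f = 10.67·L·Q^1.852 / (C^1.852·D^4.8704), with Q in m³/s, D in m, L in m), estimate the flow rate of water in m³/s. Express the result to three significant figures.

Rearranging: Q = [h_f·C^1.852·D^4.8704 / (10.67·L)]^(1/1.852)
Q = [47.1·121^1.852·0.120^4.8704 / (10.67·331)]^0.540 = 0.04455 m³/s

Q ≈ 0.0445 m³/s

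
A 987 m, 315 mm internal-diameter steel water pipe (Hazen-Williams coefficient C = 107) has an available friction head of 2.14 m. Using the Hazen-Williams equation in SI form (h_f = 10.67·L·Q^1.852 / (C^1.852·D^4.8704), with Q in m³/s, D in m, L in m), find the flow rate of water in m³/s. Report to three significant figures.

Q ≈ 0.0521 m³/s

Rearranging: Q = [h_f·C^1.852·D^4.8704 / (10.67·L)]^(1/1.852)
Q = [2.14·107^1.852·0.315^4.8704 / (10.67·987)]^0.540 = 0.05206 m³/s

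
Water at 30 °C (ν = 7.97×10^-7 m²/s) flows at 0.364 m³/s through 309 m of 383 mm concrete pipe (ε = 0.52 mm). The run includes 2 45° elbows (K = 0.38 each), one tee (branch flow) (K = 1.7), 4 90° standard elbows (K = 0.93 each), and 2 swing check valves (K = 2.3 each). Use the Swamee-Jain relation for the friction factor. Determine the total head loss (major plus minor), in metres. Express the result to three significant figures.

H_L ≈ 14.3 m

V = 4Q/(πD²) = 3.159 m/s; V²/2g = 0.5088 m
Re = 1.52×10^6, ε/D = 0.00136 → f = 0.02141 (Swamee-Jain)
Major: h_f = f(L/D)·V²/2g = 0.02141·806.8·0.5088 = 8.788 m
Minor: ΣK = 10.8; h_m = ΣK·V²/2g = 5.485 m
Total H_L = 8.788 + 5.485 = 14.27 m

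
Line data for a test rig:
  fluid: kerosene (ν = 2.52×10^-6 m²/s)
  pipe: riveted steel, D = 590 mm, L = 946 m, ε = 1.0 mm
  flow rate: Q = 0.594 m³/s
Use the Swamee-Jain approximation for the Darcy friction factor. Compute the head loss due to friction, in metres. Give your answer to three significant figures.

V = 4Q/(πD²) = 4·0.594/(π·0.590²) = 2.173 m/s
Re = VD/ν = 2.173·0.590/2.52×10^-6 = 5.09×10^5 → turbulent
ε/D = 1.0/590 = 0.00169
Swamee-Jain: f = 0.02294
h_f = f(L/D)V²/(2g) = 0.02294·(946/0.590)·2.173²/(2·9.81) = 8.851 m

h_f ≈ 8.85 m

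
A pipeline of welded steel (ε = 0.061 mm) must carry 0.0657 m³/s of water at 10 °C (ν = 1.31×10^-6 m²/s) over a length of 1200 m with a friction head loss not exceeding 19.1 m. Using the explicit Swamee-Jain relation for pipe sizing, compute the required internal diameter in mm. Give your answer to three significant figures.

D ≈ 210 mm

Swamee-Jain (Type III): D = 0.66·[ε^1.25·(LQ²/(gh_f))^4.75 + ν·Q^9.4·(L/(gh_f))^5.2]^0.04
LQ²/(gh_f) = 0.02764; L/(gh_f) = 6.404
Term 1 = ε^1.25·(…)^4.75 = 2.13×10^-13; Term 2 = ν·Q^9.4·(…)^5.2 = 1.57×10^-13
D = 0.66·(2.13×10^-13 + 1.57×10^-13)^0.04 = 0.2100 m = 210 mm
Check: V = 1.90 m/s, Re = 3.04×10^5, f = 0.01697, h_f = 17.8 m ≈ 19.1 m ✓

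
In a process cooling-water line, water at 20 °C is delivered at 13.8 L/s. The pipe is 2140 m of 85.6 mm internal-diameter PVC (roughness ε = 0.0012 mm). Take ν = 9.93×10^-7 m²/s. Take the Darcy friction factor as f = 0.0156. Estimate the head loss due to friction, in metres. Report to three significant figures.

V = 4Q/(πD²) = 4·0.0138/(π·0.0856²) = 2.398 m/s
h_f = f(L/D)V²/(2g) = 0.01560·(2140/0.0856)·2.398²/(2·9.81) = 114.3 m

h_f ≈ 114 m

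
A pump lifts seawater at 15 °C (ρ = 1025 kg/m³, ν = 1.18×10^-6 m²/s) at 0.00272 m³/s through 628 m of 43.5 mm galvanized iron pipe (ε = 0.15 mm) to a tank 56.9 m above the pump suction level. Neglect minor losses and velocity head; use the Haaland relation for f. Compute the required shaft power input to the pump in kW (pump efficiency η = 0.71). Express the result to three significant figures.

V = 4Q/(πD²) = 1.830 m/s; Re = 6.75×10^4; ε/D = 0.00345; f = 0.02883
h_f = f(L/D)V²/2g = 71.06 m
Total head H = z + h_f = 56.9 + 71.06 = 128.0 m
P_hyd = ρgQH = 1025·9.81·0.00272·128.0 = 3.500 kW
P_shaft = P_hyd/η = 3.500/0.71 = 4.929 kW

P_shaft ≈ 4.93 kW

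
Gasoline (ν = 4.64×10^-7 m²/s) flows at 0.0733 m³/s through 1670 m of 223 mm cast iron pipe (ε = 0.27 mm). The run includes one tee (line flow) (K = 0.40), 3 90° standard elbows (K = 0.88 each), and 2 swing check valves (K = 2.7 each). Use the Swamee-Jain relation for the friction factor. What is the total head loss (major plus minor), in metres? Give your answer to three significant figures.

H_L ≈ 29.7 m

V = 4Q/(πD²) = 1.877 m/s; V²/2g = 0.1795 m
Re = 9.02×10^5, ε/D = 0.00121 → f = 0.02097 (Swamee-Jain)
Major: h_f = f(L/D)·V²/2g = 0.02097·7489·0.1795 = 28.19 m
Minor: ΣK = 8.44; h_m = ΣK·V²/2g = 1.515 m
Total H_L = 28.19 + 1.515 = 29.70 m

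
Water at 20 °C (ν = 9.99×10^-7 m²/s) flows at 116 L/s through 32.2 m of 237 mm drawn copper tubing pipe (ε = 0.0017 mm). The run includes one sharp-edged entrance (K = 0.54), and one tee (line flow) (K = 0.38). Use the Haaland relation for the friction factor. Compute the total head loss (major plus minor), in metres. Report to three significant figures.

V = 4Q/(πD²) = 2.629 m/s; V²/2g = 0.3524 m
Re = 6.24×10^5, ε/D = 7.17×10^-6 → f = 0.01265 (Haaland)
Major: h_f = f(L/D)·V²/2g = 0.01265·135.9·0.3524 = 0.6059 m
Minor: ΣK = 0.920; h_m = ΣK·V²/2g = 0.3242 m
Total H_L = 0.6059 + 0.3242 = 0.9301 m

H_L ≈ 0.930 m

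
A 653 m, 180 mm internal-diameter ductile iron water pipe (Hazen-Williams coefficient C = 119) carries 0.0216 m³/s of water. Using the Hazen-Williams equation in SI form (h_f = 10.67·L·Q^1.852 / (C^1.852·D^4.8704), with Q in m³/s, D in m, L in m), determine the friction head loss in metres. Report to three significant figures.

h_f = 10.67·653·0.0216^1.852 / (119^1.852·0.180^4.8704) = 3.481 m

h_f ≈ 3.48 m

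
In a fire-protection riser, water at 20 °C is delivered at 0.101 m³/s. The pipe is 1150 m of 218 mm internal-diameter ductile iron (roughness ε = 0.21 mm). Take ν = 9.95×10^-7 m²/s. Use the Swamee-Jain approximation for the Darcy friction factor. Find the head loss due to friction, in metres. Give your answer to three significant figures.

h_f ≈ 39.6 m

V = 4Q/(πD²) = 4·0.101/(π·0.218²) = 2.706 m/s
Re = VD/ν = 2.706·0.218/9.95×10^-7 = 5.93×10^5 → turbulent
ε/D = 0.21/218 = 9.63×10^-4
Swamee-Jain: f = 0.02009
h_f = f(L/D)V²/(2g) = 0.02009·(1150/0.218)·2.706²/(2·9.81) = 39.56 m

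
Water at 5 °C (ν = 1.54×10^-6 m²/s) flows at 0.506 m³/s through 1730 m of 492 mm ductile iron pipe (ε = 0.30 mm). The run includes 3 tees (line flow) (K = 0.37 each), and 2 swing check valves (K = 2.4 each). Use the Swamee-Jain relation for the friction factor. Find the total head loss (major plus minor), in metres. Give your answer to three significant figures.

H_L ≈ 25.1 m

V = 4Q/(πD²) = 2.662 m/s; V²/2g = 0.3610 m
Re = 8.50×10^5, ε/D = 6.10×10^-4 → f = 0.01808 (Swamee-Jain)
Major: h_f = f(L/D)·V²/2g = 0.01808·3516·0.3610 = 22.95 m
Minor: ΣK = 5.91; h_m = ΣK·V²/2g = 2.134 m
Total H_L = 22.95 + 2.134 = 25.09 m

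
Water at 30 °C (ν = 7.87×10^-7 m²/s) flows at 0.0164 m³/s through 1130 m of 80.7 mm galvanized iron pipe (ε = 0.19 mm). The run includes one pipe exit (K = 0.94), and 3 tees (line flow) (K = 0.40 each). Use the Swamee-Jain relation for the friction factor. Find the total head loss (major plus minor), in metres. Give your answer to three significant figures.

H_L ≈ 185 m

V = 4Q/(πD²) = 3.206 m/s; V²/2g = 0.5240 m
Re = 3.29×10^5, ε/D = 0.00235 → f = 0.02510 (Swamee-Jain)
Major: h_f = f(L/D)·V²/2g = 0.02510·14002·0.5240 = 184.2 m
Minor: ΣK = 2.14; h_m = ΣK·V²/2g = 1.121 m
Total H_L = 184.2 + 1.121 = 185.3 m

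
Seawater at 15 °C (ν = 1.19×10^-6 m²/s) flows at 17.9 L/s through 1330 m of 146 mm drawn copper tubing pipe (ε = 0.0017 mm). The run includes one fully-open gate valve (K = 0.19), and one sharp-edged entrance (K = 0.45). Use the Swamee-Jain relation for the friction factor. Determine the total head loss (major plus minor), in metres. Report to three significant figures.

H_L ≈ 9.05 m

V = 4Q/(πD²) = 1.069 m/s; V²/2g = 0.05827 m
Re = 1.31×10^5, ε/D = 1.16×10^-5 → f = 0.01697 (Swamee-Jain)
Major: h_f = f(L/D)·V²/2g = 0.01697·9110·0.05827 = 9.010 m
Minor: ΣK = 0.640; h_m = ΣK·V²/2g = 0.03729 m
Total H_L = 9.010 + 0.03729 = 9.047 m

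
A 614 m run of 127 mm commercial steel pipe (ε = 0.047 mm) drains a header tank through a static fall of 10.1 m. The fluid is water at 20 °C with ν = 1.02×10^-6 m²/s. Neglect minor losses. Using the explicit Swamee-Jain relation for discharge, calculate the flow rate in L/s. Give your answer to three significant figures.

Swamee-Jain (Type II): Q = -0.965·√(gD⁵h_f/L)·ln[ε/(3.7D) + √(3.17ν²L/(gD³h_f))]
√(gD⁵h_f/L) = √(9.81·0.127⁵·10.1/614) = 0.002309
ε/(3.7D) = 1.00×10^-4; √(3.17ν²L/(gD³h_f)) = 9.99×10^-5
Q = -0.965·0.002309·ln(1.999×10^-4) = 0.01898 m³/s
Check: V = 1.50 m/s, Re = 1.87×10^5, f = 0.01835, h_f = 10.1 m ≈ 10.1 m ✓

Q ≈ 19.0 L/s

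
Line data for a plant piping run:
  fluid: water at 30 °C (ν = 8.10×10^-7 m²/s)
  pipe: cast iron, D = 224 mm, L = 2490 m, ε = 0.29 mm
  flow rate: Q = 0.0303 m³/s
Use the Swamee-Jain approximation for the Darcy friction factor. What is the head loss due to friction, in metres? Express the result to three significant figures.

h_f ≈ 7.44 m

V = 4Q/(πD²) = 4·0.0303/(π·0.224²) = 0.7689 m/s
Re = VD/ν = 0.7689·0.224/8.10×10^-7 = 2.13×10^5 → turbulent
ε/D = 0.29/224 = 0.00129
Swamee-Jain: f = 0.02222
h_f = f(L/D)V²/(2g) = 0.02222·(2490/0.224)·0.7689²/(2·9.81) = 7.441 m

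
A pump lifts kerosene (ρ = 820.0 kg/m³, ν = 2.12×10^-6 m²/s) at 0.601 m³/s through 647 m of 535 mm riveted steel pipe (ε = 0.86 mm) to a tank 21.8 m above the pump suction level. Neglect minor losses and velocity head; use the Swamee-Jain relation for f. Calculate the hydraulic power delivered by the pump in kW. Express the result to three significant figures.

P_hyd ≈ 153 kW

V = 4Q/(πD²) = 2.673 m/s; Re = 6.75×10^5; ε/D = 0.00161; f = 0.02254
h_f = f(L/D)V²/2g = 9.928 m
Total head H = z + h_f = 21.8 + 9.928 = 31.73 m
P_hyd = ρgQH = 820.0·9.81·0.601·31.73 = 153.4 kW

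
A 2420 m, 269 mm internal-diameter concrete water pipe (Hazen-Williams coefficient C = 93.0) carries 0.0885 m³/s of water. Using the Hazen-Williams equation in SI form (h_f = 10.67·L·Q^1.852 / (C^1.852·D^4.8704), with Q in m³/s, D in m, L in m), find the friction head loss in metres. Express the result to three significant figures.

h_f ≈ 39.2 m

h_f = 10.67·2420·0.0885^1.852 / (93.0^1.852·0.269^4.8704) = 39.21 m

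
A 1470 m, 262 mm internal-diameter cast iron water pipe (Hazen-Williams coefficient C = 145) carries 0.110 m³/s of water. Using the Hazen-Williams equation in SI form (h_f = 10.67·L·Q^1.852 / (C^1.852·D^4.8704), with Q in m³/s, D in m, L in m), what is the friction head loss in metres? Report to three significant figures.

h_f = 10.67·1470·0.110^1.852 / (145^1.852·0.262^4.8704) = 17.80 m

h_f ≈ 17.8 m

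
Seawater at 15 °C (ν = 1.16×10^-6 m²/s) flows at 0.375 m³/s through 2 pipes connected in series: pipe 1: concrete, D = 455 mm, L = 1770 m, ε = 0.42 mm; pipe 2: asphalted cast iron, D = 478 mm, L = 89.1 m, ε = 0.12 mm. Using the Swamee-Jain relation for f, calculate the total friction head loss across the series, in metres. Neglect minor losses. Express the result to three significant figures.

H ≈ 21.4 m

Pipe 1: V = 2.306 m/s, Re = 9.05×10^5, ε/D = 9.23×10^-4, f = 0.01971, h_1 = f(L/D)V²/2g = 20.79 m
Pipe 2: V = 2.090 m/s, Re = 8.61×10^5, ε/D = 2.51×10^-4, f = 0.01542, h_2 = f(L/D)V²/2g = 0.6396 m
Series → Q common, losses add: H = Σh = 21.43 m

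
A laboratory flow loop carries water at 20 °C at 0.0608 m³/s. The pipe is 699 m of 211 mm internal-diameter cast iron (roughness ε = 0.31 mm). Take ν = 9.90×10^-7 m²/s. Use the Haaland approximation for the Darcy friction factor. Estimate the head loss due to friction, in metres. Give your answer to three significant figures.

h_f ≈ 11.3 m

V = 4Q/(πD²) = 4·0.0608/(π·0.211²) = 1.739 m/s
Re = VD/ν = 1.739·0.211/9.90×10^-7 = 3.71×10^5 → turbulent
ε/D = 0.31/211 = 0.00147
Haaland: f = 0.02219
h_f = f(L/D)V²/(2g) = 0.02219·(699/0.211)·1.739²/(2·9.81) = 11.33 m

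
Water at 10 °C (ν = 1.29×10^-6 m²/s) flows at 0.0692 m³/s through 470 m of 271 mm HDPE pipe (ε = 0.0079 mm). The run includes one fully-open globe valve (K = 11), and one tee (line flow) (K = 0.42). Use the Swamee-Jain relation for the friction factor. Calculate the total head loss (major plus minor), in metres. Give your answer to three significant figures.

H_L ≈ 2.77 m

V = 4Q/(πD²) = 1.200 m/s; V²/2g = 0.07336 m
Re = 2.52×10^5, ε/D = 2.92×10^-5 → f = 0.01516 (Swamee-Jain)
Major: h_f = f(L/D)·V²/2g = 0.01516·1734·0.07336 = 1.929 m
Minor: ΣK = 11.4; h_m = ΣK·V²/2g = 0.8378 m
Total H_L = 1.929 + 0.8378 = 2.766 m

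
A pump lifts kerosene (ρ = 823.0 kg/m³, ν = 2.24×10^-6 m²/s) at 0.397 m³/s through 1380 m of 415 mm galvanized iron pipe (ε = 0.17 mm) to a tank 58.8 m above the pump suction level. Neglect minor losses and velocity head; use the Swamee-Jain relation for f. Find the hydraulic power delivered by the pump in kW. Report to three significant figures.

P_hyd ≈ 269 kW

V = 4Q/(πD²) = 2.935 m/s; Re = 5.44×10^5; ε/D = 4.10×10^-4; f = 0.01710
h_f = f(L/D)V²/2g = 24.97 m
Total head H = z + h_f = 58.8 + 24.97 = 83.77 m
P_hyd = ρgQH = 823.0·9.81·0.397·83.77 = 268.5 kW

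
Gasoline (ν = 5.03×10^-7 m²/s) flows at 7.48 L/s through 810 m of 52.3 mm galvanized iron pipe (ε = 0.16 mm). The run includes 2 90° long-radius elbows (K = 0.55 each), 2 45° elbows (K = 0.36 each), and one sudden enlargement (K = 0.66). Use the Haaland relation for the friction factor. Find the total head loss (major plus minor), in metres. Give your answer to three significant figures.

H_L ≈ 257 m

V = 4Q/(πD²) = 3.482 m/s; V²/2g = 0.6179 m
Re = 3.62×10^5, ε/D = 0.00306 → f = 0.02669 (Haaland)
Major: h_f = f(L/D)·V²/2g = 0.02669·15488·0.6179 = 255.5 m
Minor: ΣK = 2.48; h_m = ΣK·V²/2g = 1.532 m
Total H_L = 255.5 + 1.532 = 257.0 m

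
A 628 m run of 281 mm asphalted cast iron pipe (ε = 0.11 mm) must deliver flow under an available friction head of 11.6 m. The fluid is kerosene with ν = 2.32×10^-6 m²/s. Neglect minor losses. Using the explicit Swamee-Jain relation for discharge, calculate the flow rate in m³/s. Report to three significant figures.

Swamee-Jain (Type II): Q = -0.965·√(gD⁵h_f/L)·ln[ε/(3.7D) + √(3.17ν²L/(gD³h_f))]
√(gD⁵h_f/L) = √(9.81·0.281⁵·11.6/628) = 0.01782
ε/(3.7D) = 1.06×10^-4; √(3.17ν²L/(gD³h_f)) = 6.51×10^-5
Q = -0.965·0.01782·ln(1.709×10^-4) = 0.1491 m³/s
Check: V = 2.40 m/s, Re = 2.91×10^5, f = 0.01772, h_f = 11.7 m ≈ 11.6 m ✓

Q ≈ 0.149 m³/s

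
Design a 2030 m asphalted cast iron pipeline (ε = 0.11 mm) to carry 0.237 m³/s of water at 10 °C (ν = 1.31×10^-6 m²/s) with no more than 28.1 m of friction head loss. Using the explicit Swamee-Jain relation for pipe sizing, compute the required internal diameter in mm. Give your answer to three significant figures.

Swamee-Jain (Type III): D = 0.66·[ε^1.25·(LQ²/(gh_f))^4.75 + ν·Q^9.4·(L/(gh_f))^5.2]^0.04
LQ²/(gh_f) = 0.4136; L/(gh_f) = 7.364
Term 1 = ε^1.25·(…)^4.75 = 1.70×10^-7; Term 2 = ν·Q^9.4·(…)^5.2 = 5.61×10^-8
D = 0.66·(1.70×10^-7 + 5.61×10^-8)^0.04 = 0.3579 m = 358 mm
Check: V = 2.36 m/s, Re = 6.44×10^5, f = 0.01617, h_f = 26.0 m ≈ 28.1 m ✓

D ≈ 358 mm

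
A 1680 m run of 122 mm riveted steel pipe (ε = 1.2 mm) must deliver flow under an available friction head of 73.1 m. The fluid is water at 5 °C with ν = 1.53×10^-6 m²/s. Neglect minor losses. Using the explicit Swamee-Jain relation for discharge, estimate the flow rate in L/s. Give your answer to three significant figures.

Swamee-Jain (Type II): Q = -0.965·√(gD⁵h_f/L)·ln[ε/(3.7D) + √(3.17ν²L/(gD³h_f))]
√(gD⁵h_f/L) = √(9.81·0.122⁵·73.1/1680) = 0.003397
ε/(3.7D) = 0.00266; √(3.17ν²L/(gD³h_f)) = 9.78×10^-5
Q = -0.965·0.003397·ln(0.002756) = 0.01932 m³/s
Check: V = 1.65 m/s, Re = 1.32×10^5, f = 0.03836, h_f = 73.5 m ≈ 73.1 m ✓

Q ≈ 19.3 L/s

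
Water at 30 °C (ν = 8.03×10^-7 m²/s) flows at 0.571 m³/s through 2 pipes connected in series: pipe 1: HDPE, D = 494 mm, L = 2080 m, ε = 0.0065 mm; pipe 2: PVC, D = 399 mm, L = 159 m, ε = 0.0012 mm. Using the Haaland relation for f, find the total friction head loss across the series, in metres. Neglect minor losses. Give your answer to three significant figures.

Pipe 1: V = 2.979 m/s, Re = 1.83×10^6, ε/D = 1.32×10^-5, f = 0.01086, h_1 = f(L/D)V²/2g = 20.68 m
Pipe 2: V = 4.567 m/s, Re = 2.27×10^6, ε/D = 3.01×10^-6, f = 0.01023, h_2 = f(L/D)V²/2g = 4.333 m
Series → Q common, losses add: H = Σh = 25.01 m

H ≈ 25.0 m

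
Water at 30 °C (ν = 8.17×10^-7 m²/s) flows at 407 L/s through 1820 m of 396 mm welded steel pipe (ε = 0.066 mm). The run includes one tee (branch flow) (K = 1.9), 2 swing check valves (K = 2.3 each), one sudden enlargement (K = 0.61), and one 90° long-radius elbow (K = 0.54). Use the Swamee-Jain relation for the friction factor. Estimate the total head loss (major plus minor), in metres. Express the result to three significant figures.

V = 4Q/(πD²) = 3.305 m/s; V²/2g = 0.5566 m
Re = 1.60×10^6, ε/D = 1.67×10^-4 → f = 0.01403 (Swamee-Jain)
Major: h_f = f(L/D)·V²/2g = 0.01403·4596·0.5566 = 35.88 m
Minor: ΣK = 7.65; h_m = ΣK·V²/2g = 4.258 m
Total H_L = 35.88 + 4.258 = 40.14 m

H_L ≈ 40.1 m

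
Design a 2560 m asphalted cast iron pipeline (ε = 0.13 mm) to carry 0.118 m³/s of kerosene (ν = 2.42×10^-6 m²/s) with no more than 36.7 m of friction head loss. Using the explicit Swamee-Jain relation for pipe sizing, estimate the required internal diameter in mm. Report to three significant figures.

D ≈ 277 mm

Swamee-Jain (Type III): D = 0.66·[ε^1.25·(LQ²/(gh_f))^4.75 + ν·Q^9.4·(L/(gh_f))^5.2]^0.04
LQ²/(gh_f) = 0.09901; L/(gh_f) = 7.111
Term 1 = ε^1.25·(…)^4.75 = 2.35×10^-10; Term 2 = ν·Q^9.4·(…)^5.2 = 1.23×10^-10
D = 0.66·(2.35×10^-10 + 1.23×10^-10)^0.04 = 0.2765 m = 277 mm
Check: V = 1.97 m/s, Re = 2.25×10^5, f = 0.01858, h_f = 33.9 m ≈ 36.7 m ✓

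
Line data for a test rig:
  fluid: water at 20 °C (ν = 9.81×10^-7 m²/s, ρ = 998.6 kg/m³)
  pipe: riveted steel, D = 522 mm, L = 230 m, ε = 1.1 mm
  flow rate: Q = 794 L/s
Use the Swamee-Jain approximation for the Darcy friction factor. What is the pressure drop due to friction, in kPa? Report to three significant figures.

Δp ≈ 72.3 kPa

V = 4Q/(πD²) = 4·0.794/(π·0.522²) = 3.710 m/s
Re = VD/ν = 3.710·0.522/9.81×10^-7 = 1.97×10^6 → turbulent
ε/D = 1.1/522 = 0.00211
Swamee-Jain: f = 0.02389
h_f = f(L/D)V²/(2g) = 0.02389·(230/0.522)·3.710²/(2·9.81) = 7.384 m
Δp = ρg·h_f = 998.6·9.81·7.384 = 72.34 kPa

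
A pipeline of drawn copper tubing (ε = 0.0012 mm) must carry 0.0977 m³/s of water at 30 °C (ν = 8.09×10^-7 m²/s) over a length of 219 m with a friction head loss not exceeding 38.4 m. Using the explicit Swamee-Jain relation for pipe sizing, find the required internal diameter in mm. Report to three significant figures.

D ≈ 141 mm

Swamee-Jain (Type III): D = 0.66·[ε^1.25·(LQ²/(gh_f))^4.75 + ν·Q^9.4·(L/(gh_f))^5.2]^0.04
LQ²/(gh_f) = 0.005549; L/(gh_f) = 0.5814
Term 1 = ε^1.25·(…)^4.75 = 7.66×10^-19; Term 2 = ν·Q^9.4·(…)^5.2 = 1.54×10^-17
D = 0.66·(7.66×10^-19 + 1.54×10^-17)^0.04 = 0.1406 m = 141 mm
Check: V = 6.29 m/s, Re = 1.09×10^6, f = 0.01166, h_f = 36.7 m ≈ 38.4 m ✓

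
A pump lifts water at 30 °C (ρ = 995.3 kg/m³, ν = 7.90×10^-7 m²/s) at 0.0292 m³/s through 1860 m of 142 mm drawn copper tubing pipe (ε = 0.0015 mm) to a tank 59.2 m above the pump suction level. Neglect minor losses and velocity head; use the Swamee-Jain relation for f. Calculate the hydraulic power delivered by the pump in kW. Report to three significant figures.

V = 4Q/(πD²) = 1.844 m/s; Re = 3.31×10^5; ε/D = 1.06×10^-5; f = 0.01424
h_f = f(L/D)V²/2g = 32.32 m
Total head H = z + h_f = 59.2 + 32.32 = 91.52 m
P_hyd = ρgQH = 995.3·9.81·0.0292·91.52 = 26.09 kW

P_hyd ≈ 26.1 kW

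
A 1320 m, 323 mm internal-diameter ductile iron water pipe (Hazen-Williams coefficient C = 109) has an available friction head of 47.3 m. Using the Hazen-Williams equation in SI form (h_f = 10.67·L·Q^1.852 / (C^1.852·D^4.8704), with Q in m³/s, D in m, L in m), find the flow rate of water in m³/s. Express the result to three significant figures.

Q ≈ 0.258 m³/s

Rearranging: Q = [h_f·C^1.852·D^4.8704 / (10.67·L)]^(1/1.852)
Q = [47.3·109^1.852·0.323^4.8704 / (10.67·1320)]^0.540 = 0.2576 m³/s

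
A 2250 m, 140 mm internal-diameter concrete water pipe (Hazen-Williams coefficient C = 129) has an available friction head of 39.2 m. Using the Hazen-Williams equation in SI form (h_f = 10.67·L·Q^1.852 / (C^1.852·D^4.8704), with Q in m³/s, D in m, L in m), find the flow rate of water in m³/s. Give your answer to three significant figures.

Q ≈ 0.0229 m³/s

Rearranging: Q = [h_f·C^1.852·D^4.8704 / (10.67·L)]^(1/1.852)
Q = [39.2·129^1.852·0.140^4.8704 / (10.67·2250)]^0.540 = 0.02292 m³/s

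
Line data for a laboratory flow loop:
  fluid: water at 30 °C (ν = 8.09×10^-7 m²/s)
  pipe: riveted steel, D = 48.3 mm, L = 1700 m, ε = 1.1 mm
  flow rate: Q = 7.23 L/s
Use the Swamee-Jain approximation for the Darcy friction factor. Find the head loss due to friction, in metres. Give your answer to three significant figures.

h_f ≈ 1440 m

V = 4Q/(πD²) = 4·0.00723/(π·0.0483²) = 3.946 m/s
Re = VD/ν = 3.946·0.0483/8.09×10^-7 = 2.36×10^5 → turbulent
ε/D = 1.1/48.3 = 0.0228
Swamee-Jain: f = 0.05142
h_f = f(L/D)V²/(2g) = 0.05142·(1700/0.0483)·3.946²/(2·9.81) = 1436 m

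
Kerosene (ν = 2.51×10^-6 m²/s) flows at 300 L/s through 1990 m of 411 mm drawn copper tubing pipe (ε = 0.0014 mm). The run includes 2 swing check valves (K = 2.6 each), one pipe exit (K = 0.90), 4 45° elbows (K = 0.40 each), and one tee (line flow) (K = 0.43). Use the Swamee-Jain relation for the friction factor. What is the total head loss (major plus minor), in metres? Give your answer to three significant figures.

V = 4Q/(πD²) = 2.261 m/s; V²/2g = 0.2606 m
Re = 3.70×10^5, ε/D = 3.41×10^-6 → f = 0.01387 (Swamee-Jain)
Major: h_f = f(L/D)·V²/2g = 0.01387·4842·0.2606 = 17.50 m
Minor: ΣK = 8.13; h_m = ΣK·V²/2g = 2.119 m
Total H_L = 17.50 + 2.119 = 19.62 m

H_L ≈ 19.6 m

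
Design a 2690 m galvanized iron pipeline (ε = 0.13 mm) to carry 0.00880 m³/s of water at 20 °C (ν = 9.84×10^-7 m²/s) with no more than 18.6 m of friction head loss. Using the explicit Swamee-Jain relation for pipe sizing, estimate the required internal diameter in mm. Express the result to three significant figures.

D ≈ 118 mm

Swamee-Jain (Type III): D = 0.66·[ε^1.25·(LQ²/(gh_f))^4.75 + ν·Q^9.4·(L/(gh_f))^5.2]^0.04
LQ²/(gh_f) = 0.001142; L/(gh_f) = 14.74
Term 1 = ε^1.25·(…)^4.75 = 1.46×10^-19; Term 2 = ν·Q^9.4·(…)^5.2 = 5.59×10^-20
D = 0.66·(1.46×10^-19 + 5.59×10^-20)^0.04 = 0.1180 m = 118 mm
Check: V = 0.805 m/s, Re = 9.65×10^4, f = 0.02276, h_f = 17.1 m ≈ 18.6 m ✓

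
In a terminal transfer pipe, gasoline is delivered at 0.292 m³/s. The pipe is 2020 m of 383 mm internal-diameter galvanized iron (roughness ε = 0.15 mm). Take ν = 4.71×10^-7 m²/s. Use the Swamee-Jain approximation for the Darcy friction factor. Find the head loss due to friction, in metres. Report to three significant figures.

V = 4Q/(πD²) = 4·0.292/(π·0.383²) = 2.535 m/s
Re = VD/ν = 2.535·0.383/4.71×10^-7 = 2.06×10^6 → turbulent
ε/D = 0.15/383 = 3.92×10^-4
Swamee-Jain: f = 0.01620
h_f = f(L/D)V²/(2g) = 0.01620·(2020/0.383)·2.535²/(2·9.81) = 27.97 m

h_f ≈ 28.0 m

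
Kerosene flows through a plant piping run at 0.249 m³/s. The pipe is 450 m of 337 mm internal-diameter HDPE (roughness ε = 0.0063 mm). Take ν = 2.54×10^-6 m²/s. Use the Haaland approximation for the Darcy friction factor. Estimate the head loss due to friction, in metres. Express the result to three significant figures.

h_f ≈ 7.41 m

V = 4Q/(πD²) = 4·0.249/(π·0.337²) = 2.792 m/s
Re = VD/ν = 2.792·0.337/2.54×10^-6 = 3.70×10^5 → turbulent
ε/D = 0.0063/337 = 1.87×10^-5
Haaland: f = 0.01397
h_f = f(L/D)V²/(2g) = 0.01397·(450/0.337)·2.792²/(2·9.81) = 7.410 m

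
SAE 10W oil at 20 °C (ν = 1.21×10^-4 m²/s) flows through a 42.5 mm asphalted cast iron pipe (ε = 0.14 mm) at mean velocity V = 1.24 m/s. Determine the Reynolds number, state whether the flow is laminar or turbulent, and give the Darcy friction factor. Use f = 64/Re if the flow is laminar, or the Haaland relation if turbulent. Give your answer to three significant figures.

Re ≈ 436; laminar; f = 64/Re ≈ 0.147

Re = VD/ν = 1.240·0.0425/1.21×10^-4 = 436
Re < 2300 → laminar → f = 64/Re = 0.1469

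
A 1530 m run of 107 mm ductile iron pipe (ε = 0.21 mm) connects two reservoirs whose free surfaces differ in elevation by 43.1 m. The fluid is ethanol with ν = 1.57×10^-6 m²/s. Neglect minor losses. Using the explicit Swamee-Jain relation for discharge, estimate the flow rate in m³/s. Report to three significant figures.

Q ≈ 0.0138 m³/s

Swamee-Jain (Type II): Q = -0.965·√(gD⁵h_f/L)·ln[ε/(3.7D) + √(3.17ν²L/(gD³h_f))]
√(gD⁵h_f/L) = √(9.81·0.107⁵·43.1/1530) = 0.001969
ε/(3.7D) = 5.30×10^-4; √(3.17ν²L/(gD³h_f)) = 1.52×10^-4
Q = -0.965·0.001969·ln(6.824×10^-4) = 0.01385 m³/s
Check: V = 1.54 m/s, Re = 1.05×10^5, f = 0.02516, h_f = 43.5 m ≈ 43.1 m ✓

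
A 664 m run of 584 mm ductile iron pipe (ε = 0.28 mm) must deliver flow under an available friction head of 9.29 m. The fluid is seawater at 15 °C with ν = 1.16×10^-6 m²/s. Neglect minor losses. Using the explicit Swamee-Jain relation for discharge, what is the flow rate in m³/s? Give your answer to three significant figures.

Q ≈ 0.825 m³/s

Swamee-Jain (Type II): Q = -0.965·√(gD⁵h_f/L)·ln[ε/(3.7D) + √(3.17ν²L/(gD³h_f))]
√(gD⁵h_f/L) = √(9.81·0.584⁵·9.29/664) = 0.09656
ε/(3.7D) = 1.30×10^-4; √(3.17ν²L/(gD³h_f)) = 1.25×10^-5
Q = -0.965·0.09656·ln(1.421×10^-4) = 0.8255 m³/s
Check: V = 3.08 m/s, Re = 1.55×10^6, f = 0.01697, h_f = 9.34 m ≈ 9.29 m ✓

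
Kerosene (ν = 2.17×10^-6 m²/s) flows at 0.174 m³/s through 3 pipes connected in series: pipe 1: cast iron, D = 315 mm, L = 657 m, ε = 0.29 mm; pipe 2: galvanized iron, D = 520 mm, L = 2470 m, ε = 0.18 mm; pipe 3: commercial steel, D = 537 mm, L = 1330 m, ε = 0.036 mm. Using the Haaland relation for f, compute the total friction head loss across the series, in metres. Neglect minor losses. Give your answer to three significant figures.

Pipe 1: V = 2.233 m/s, Re = 3.24×10^5, ε/D = 9.21×10^-4, f = 0.02012, h_1 = f(L/D)V²/2g = 10.66 m
Pipe 2: V = 0.8193 m/s, Re = 1.96×10^5, ε/D = 3.46×10^-4, f = 0.01782, h_2 = f(L/D)V²/2g = 2.896 m
Pipe 3: V = 0.7683 m/s, Re = 1.90×10^5, ε/D = 6.70×10^-5, f = 0.01609, h_3 = f(L/D)V²/2g = 1.199 m
Series → Q common, losses add: H = Σh = 14.76 m

H ≈ 14.8 m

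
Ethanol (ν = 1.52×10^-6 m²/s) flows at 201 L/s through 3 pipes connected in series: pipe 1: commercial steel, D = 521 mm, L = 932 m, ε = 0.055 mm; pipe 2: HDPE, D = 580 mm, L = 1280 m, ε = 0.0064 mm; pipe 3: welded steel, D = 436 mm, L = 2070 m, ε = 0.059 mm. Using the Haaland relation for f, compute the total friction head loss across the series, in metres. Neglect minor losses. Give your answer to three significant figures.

H ≈ 8.78 m

Pipe 1: V = 0.9428 m/s, Re = 3.23×10^5, ε/D = 1.06×10^-4, f = 0.01512, h_1 = f(L/D)V²/2g = 1.226 m
Pipe 2: V = 0.7608 m/s, Re = 2.90×10^5, ε/D = 1.10×10^-5, f = 0.01452, h_2 = f(L/D)V²/2g = 0.9451 m
Pipe 3: V = 1.346 m/s, Re = 3.86×10^5, ε/D = 1.35×10^-4, f = 0.01506, h_3 = f(L/D)V²/2g = 6.607 m
Series → Q common, losses add: H = Σh = 8.778 m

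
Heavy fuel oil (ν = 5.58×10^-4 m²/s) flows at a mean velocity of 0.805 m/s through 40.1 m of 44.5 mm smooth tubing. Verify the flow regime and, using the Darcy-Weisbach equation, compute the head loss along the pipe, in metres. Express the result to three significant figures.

Re = VD/ν = 0.805·0.04450/5.58×10^-4 = 64.2 → laminar (Re < 2300)
f = 64/Re = 0.9969
h_f = f(L/D)V²/(2g) = 0.9969·(40.1/0.04450)·0.805²/(2·9.81) = 29.67 m

h_f ≈ 29.7 m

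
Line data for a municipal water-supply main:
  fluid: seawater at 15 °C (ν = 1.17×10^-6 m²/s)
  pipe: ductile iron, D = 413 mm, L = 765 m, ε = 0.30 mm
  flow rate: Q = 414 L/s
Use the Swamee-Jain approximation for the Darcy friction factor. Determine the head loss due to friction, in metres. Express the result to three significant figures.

h_f ≈ 16.8 m

V = 4Q/(πD²) = 4·0.414/(π·0.413²) = 3.090 m/s
Re = VD/ν = 3.090·0.413/1.17×10^-6 = 1.09×10^6 → turbulent
ε/D = 0.30/413 = 7.26×10^-4
Swamee-Jain: f = 0.01864
h_f = f(L/D)V²/(2g) = 0.01864·(765/0.413)·3.090²/(2·9.81) = 16.80 m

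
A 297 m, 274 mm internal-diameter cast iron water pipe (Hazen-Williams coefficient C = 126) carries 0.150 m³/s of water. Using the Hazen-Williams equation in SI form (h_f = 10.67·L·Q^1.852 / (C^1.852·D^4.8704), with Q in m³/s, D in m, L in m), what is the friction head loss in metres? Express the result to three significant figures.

h_f ≈ 6.66 m

h_f = 10.67·297·0.150^1.852 / (126^1.852·0.274^4.8704) = 6.661 m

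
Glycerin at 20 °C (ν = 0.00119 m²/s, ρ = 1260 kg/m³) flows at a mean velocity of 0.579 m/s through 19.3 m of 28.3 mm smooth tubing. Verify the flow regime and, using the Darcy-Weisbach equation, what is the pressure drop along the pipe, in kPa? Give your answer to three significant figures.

Re = VD/ν = 0.579·0.02830/0.00119 = 13.8 → laminar (Re < 2300)
f = 64/Re = 4.648
h_f = f(L/D)V²/(2g) = 4.648·(19.3/0.02830)·0.579²/(2·9.81) = 54.16 m
Δp = ρg·h_f = 1260·9.81·54.16 = 669.5 kPa

Δp ≈ 669 kPa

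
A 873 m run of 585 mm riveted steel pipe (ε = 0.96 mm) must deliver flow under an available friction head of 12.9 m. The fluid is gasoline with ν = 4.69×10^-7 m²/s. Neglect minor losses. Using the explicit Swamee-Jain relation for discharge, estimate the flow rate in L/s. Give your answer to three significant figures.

Q ≈ 741 L/s

Swamee-Jain (Type II): Q = -0.965·√(gD⁵h_f/L)·ln[ε/(3.7D) + √(3.17ν²L/(gD³h_f))]
√(gD⁵h_f/L) = √(9.81·0.585⁵·12.9/873) = 0.09966
ε/(3.7D) = 4.44×10^-4; √(3.17ν²L/(gD³h_f)) = 4.90×10^-6
Q = -0.965·0.09966·ln(4.484×10^-4) = 0.7414 m³/s
Check: V = 2.76 m/s, Re = 3.44×10^6, f = 0.02233, h_f = 12.9 m ≈ 12.9 m ✓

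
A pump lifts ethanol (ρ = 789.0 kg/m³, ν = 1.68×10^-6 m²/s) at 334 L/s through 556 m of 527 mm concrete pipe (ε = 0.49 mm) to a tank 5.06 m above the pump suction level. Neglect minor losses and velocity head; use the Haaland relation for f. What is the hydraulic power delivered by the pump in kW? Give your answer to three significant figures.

V = 4Q/(πD²) = 1.531 m/s; Re = 4.80×10^5; ε/D = 9.30×10^-4; f = 0.01990
h_f = f(L/D)V²/2g = 2.509 m
Total head H = z + h_f = 5.06 + 2.509 = 7.569 m
P_hyd = ρgQH = 789.0·9.81·0.334·7.569 = 19.57 kW

P_hyd ≈ 19.6 kW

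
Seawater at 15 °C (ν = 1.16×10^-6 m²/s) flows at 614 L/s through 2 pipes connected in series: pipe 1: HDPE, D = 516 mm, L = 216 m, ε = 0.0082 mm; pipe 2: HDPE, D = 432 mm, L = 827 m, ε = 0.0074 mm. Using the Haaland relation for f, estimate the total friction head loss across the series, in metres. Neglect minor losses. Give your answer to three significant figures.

H ≈ 21.3 m

Pipe 1: V = 2.936 m/s, Re = 1.31×10^6, ε/D = 1.59×10^-5, f = 0.01144, h_1 = f(L/D)V²/2g = 2.104 m
Pipe 2: V = 4.189 m/s, Re = 1.56×10^6, ε/D = 1.71×10^-5, f = 0.01120, h_2 = f(L/D)V²/2g = 19.17 m
Series → Q common, losses add: H = Σh = 21.28 m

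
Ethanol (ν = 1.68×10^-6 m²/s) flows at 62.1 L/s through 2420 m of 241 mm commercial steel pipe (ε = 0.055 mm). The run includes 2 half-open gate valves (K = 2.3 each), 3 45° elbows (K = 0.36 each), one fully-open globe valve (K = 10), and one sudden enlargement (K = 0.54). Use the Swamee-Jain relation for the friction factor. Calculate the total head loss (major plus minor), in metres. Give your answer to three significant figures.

V = 4Q/(πD²) = 1.361 m/s; V²/2g = 0.09446 m
Re = 1.95×10^5, ε/D = 2.28×10^-4 → f = 0.01738 (Swamee-Jain)
Major: h_f = f(L/D)·V²/2g = 0.01738·10041·0.09446 = 16.48 m
Minor: ΣK = 16.2; h_m = ΣK·V²/2g = 1.532 m
Total H_L = 16.48 + 1.532 = 18.01 m

H_L ≈ 18.0 m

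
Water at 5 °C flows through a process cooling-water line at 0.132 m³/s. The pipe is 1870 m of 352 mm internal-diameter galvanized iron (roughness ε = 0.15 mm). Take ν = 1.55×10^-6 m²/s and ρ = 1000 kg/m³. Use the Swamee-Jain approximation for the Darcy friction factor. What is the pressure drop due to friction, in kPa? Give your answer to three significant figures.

Δp ≈ 87.3 kPa

V = 4Q/(πD²) = 4·0.132/(π·0.352²) = 1.356 m/s
Re = VD/ν = 1.356·0.352/1.55×10^-6 = 3.08×10^5 → turbulent
ε/D = 0.15/352 = 4.26×10^-4
Swamee-Jain: f = 0.01785
h_f = f(L/D)V²/(2g) = 0.01785·(1870/0.352)·1.356²/(2·9.81) = 8.894 m
Δp = ρg·h_f = 1000·9.81·8.894 = 87.25 kPa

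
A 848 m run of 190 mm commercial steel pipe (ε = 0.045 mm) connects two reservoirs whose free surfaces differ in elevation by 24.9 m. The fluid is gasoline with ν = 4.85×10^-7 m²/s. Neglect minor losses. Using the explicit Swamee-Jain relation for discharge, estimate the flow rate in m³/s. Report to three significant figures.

Swamee-Jain (Type II): Q = -0.965·√(gD⁵h_f/L)·ln[ε/(3.7D) + √(3.17ν²L/(gD³h_f))]
√(gD⁵h_f/L) = √(9.81·0.190⁵·24.9/848) = 0.008445
ε/(3.7D) = 6.40×10^-5; √(3.17ν²L/(gD³h_f)) = 1.94×10^-5
Q = -0.965·0.008445·ln(8.344×10^-5) = 0.07654 m³/s
Check: V = 2.70 m/s, Re = 1.06×10^6, f = 0.01512, h_f = 25.1 m ≈ 24.9 m ✓

Q ≈ 0.0765 m³/s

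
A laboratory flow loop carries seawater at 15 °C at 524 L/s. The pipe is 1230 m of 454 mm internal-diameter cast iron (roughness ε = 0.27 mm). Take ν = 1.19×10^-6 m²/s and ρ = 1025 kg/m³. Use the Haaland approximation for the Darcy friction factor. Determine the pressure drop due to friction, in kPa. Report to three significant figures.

Δp ≈ 258 kPa

V = 4Q/(πD²) = 4·0.524/(π·0.454²) = 3.237 m/s
Re = VD/ν = 3.237·0.454/1.19×10^-6 = 1.23×10^6 → turbulent
ε/D = 0.27/454 = 5.95×10^-4
Haaland: f = 0.01772
h_f = f(L/D)V²/(2g) = 0.01772·(1230/0.454)·3.237²/(2·9.81) = 25.64 m
Δp = ρg·h_f = 1025·9.81·25.64 = 257.8 kPa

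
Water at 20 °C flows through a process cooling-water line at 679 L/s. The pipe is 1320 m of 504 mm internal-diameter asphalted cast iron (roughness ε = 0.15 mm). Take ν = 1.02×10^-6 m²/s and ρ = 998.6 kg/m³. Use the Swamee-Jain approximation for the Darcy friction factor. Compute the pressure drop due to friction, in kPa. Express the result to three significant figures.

Δp ≈ 234 kPa

V = 4Q/(πD²) = 4·0.679/(π·0.504²) = 3.403 m/s
Re = VD/ν = 3.403·0.504/1.02×10^-6 = 1.68×10^6 → turbulent
ε/D = 0.15/504 = 2.98×10^-4
Swamee-Jain: f = 0.01544
h_f = f(L/D)V²/(2g) = 0.01544·(1320/0.504)·3.403²/(2·9.81) = 23.88 m
Δp = ρg·h_f = 998.6·9.81·23.88 = 233.9 kPa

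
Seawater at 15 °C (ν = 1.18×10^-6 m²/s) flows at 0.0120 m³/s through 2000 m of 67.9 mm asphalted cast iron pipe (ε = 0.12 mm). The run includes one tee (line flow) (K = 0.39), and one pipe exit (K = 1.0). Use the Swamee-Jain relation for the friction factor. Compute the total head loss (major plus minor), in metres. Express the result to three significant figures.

V = 4Q/(πD²) = 3.314 m/s; V²/2g = 0.5598 m
Re = 1.91×10^5, ε/D = 0.00177 → f = 0.02386 (Swamee-Jain)
Major: h_f = f(L/D)·V²/2g = 0.02386·29455·0.5598 = 393.3 m
Minor: ΣK = 1.39; h_m = ΣK·V²/2g = 0.7781 m
Total H_L = 393.3 + 0.7781 = 394.1 m

H_L ≈ 394 m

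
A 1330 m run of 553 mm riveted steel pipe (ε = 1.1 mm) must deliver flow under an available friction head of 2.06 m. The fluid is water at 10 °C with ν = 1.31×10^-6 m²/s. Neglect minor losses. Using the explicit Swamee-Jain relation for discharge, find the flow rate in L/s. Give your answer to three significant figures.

Swamee-Jain (Type II): Q = -0.965·√(gD⁵h_f/L)·ln[ε/(3.7D) + √(3.17ν²L/(gD³h_f))]
√(gD⁵h_f/L) = √(9.81·0.553⁵·2.06/1330) = 0.02803
ε/(3.7D) = 5.38×10^-4; √(3.17ν²L/(gD³h_f)) = 4.60×10^-5
Q = -0.965·0.02803·ln(5.836×10^-4) = 0.2014 m³/s
Check: V = 0.839 m/s, Re = 3.54×10^5, f = 0.02404, h_f = 2.07 m ≈ 2.06 m ✓

Q ≈ 201 L/s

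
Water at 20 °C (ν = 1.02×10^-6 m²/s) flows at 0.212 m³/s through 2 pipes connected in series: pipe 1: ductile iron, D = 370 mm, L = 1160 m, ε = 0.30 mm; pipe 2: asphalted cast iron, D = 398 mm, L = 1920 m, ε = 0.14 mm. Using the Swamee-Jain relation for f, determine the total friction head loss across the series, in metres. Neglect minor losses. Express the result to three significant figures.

Pipe 1: V = 1.972 m/s, Re = 7.15×10^5, ε/D = 8.11×10^-4, f = 0.01927, h_1 = f(L/D)V²/2g = 11.97 m
Pipe 2: V = 1.704 m/s, Re = 6.65×10^5, ε/D = 3.52×10^-4, f = 0.01650, h_2 = f(L/D)V²/2g = 11.78 m
Series → Q common, losses add: H = Σh = 23.75 m

H ≈ 23.8 m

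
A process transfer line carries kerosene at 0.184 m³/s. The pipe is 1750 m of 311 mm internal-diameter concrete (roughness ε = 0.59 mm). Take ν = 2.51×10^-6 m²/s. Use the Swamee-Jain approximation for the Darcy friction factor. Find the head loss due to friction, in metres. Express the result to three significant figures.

V = 4Q/(πD²) = 4·0.184/(π·0.311²) = 2.422 m/s
Re = VD/ν = 2.422·0.311/2.51×10^-6 = 3.00×10^5 → turbulent
ε/D = 0.59/311 = 0.00190
Swamee-Jain: f = 0.02387
h_f = f(L/D)V²/(2g) = 0.02387·(1750/0.311)·2.422²/(2·9.81) = 40.16 m

h_f ≈ 40.2 m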